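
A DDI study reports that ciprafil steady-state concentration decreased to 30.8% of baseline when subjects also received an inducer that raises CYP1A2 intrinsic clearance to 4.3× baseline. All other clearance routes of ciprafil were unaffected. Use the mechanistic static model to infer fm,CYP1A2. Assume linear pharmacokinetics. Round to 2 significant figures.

Let x = fm,CYP1A2. Because steady-state concentration ∝ 1/CL, relative clearance rose to 1/0.308 = 3.247.
Only the CYP1A2 route changed, so 3.247 = x·4.3 + (1 − x), giving x = 0.68.

0.68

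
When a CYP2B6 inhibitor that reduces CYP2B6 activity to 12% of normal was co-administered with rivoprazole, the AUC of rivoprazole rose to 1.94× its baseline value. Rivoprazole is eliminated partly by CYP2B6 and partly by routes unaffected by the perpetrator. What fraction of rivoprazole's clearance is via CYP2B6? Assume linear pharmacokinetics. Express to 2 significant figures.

Call the CYP2B6 fraction fm. After the interaction, CL_new/CL_old = fm × 0.12 + (1 − fm).
AUC ratio = 1 / (new CL fraction), so new CL fraction = 1 / 1.94 = 0.5155.
fm × 0.12 + 1 − fm = 0.5155  ⇒  fm × (0.12 − 1) = −0.4845  ⇒  fm = 0.55.

0.55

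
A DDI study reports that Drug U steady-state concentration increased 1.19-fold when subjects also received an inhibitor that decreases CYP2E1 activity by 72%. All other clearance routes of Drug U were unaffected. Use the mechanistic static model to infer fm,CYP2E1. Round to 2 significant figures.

0.22

Let fm be the CYP2E1 fraction. New clearance relative to baseline = fm × 0.28 + (1 − fm).
Steady-state concentration ratio = 1 / (new CL fraction), so new CL fraction = 1 / 1.19 = 0.8403.
fm × 0.28 + 1 − fm = 0.8403  ⇒  fm × (0.28 − 1) = −0.1597  ⇒  fm = 0.22.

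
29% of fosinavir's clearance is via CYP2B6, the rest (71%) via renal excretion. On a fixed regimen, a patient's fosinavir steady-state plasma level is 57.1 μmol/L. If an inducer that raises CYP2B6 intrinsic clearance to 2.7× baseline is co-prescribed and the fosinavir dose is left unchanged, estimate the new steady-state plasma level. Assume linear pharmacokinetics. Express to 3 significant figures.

38.2 μmol/L

CYP2B6: 0.29 × 2.7 = 0.783
Other: 0.71 (unchanged)
CL_new/CL_old = 0.783 + 0.71 = 1.493.
With dosing unchanged, steady-state plasma level scales as 1/CL: 57.1 / 1.493 = 38.2 μmol/L.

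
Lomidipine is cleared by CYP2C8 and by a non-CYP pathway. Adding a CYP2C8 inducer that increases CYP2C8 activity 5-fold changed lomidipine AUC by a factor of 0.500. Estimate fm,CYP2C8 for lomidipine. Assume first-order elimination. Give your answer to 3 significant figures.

CL'/CL = 1 / 0.500 = 2
5·fm + (1 − fm) = 2
fm = (2 − 1) / (5 − 1) = 0.250

0.250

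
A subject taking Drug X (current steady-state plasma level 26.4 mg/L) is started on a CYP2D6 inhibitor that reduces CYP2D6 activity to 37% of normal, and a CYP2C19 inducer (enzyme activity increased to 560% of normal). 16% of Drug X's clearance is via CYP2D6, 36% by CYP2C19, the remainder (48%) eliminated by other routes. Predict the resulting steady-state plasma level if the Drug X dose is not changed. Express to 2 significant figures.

10 mg/L

The CYP2D6 pathway (16% of clearance) drops to 0.37× activity: 0.16 × 0.37 = 0.0592.
The CYP2C19 pathway (36% of clearance) rises to 5.6× activity: 0.36 × 5.6 = 2.016.
The remaining 48% of clearance is unaffected.
Relative clearance = 0.0592 + 2.016 + 0.48 = 2.5552.
New steady-state plasma level = 26.4 / 2.5552 = 10 mg/L (concentration scales inversely with clearance).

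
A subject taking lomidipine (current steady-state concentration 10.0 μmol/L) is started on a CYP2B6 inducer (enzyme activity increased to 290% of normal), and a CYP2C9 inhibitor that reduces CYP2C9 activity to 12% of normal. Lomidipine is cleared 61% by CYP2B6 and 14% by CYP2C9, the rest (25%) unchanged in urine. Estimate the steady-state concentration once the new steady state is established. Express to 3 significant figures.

The CYP2B6 pathway (61% of clearance) is boosted to 2.9× activity: 0.61 × 2.9 = 1.769.
The CYP2C9 pathway (14% of clearance) falls to 0.12× activity: 0.14 × 0.12 = 0.0168.
The remaining 25% of clearance is unaffected.
New clearance relative to baseline: 1.769 + 0.0168 + 0.25 = 2.0358.
New steady-state concentration = 10.0 / 2.0358 = 4.91 μmol/L (concentration scales inversely with clearance).

4.91 μmol/L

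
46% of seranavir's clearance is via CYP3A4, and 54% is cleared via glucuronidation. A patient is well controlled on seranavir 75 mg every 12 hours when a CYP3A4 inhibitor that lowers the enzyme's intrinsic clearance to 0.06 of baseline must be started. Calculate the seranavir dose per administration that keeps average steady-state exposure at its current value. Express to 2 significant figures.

CYP3A4: 0.46 × 0.06 = 0.0276
Other: 0.54 (unchanged)
New clearance relative to baseline: 0.0276 + 0.54 = 0.5676.
Exposure is unchanged when dose changes in proportion to clearance. New dose = 75 mg × 0.5676 = 43 mg.

43 mg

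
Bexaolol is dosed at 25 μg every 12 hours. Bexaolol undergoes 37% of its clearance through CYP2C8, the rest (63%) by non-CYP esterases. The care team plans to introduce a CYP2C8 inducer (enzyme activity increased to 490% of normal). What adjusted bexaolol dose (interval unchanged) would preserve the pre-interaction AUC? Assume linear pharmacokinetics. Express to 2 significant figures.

61 μg

The CYP2C8 pathway (37% of clearance) is boosted to 4.9× activity: 0.37 × 4.9 = 1.813.
The remaining 63% of clearance is unaffected.
CL_new/CL_old = 1.813 + 0.63 = 2.443.
To maintain the same steady-state level, dose must scale with clearance: new dose = 25 × 2.443 = 61 μg.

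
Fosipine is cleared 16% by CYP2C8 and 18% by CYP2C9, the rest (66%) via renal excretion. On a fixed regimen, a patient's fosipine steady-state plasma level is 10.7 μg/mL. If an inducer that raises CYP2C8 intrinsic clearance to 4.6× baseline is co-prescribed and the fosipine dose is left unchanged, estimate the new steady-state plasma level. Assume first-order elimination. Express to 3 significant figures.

The CYP2C8 pathway (16% of clearance) is boosted to 4.6× activity: 0.16 × 4.6 = 0.736.
CYP2C9 (18%) and the residual 66% are unaffected.
Relative clearance = 0.736 + 0.18 + 0.66 = 1.576.
With dosing unchanged, steady-state plasma level scales as 1/CL: 10.7 / 1.576 = 6.79 μg/mL.

6.79 μg/mL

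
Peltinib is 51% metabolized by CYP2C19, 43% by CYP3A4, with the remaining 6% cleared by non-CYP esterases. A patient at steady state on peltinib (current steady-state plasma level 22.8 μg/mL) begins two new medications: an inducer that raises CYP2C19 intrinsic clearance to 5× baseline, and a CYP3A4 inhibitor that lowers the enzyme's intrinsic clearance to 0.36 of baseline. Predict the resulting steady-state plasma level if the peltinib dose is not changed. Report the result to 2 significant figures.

The CYP2C19 pathway (51% of clearance) increases to 5× activity: 0.51 × 5 = 2.55.
The CYP3A4 pathway (43% of clearance) falls to 0.36× activity: 0.43 × 0.36 = 0.1548.
The remaining 6% of clearance is unaffected.
New clearance relative to baseline: 2.55 + 0.1548 + 0.06 = 2.7648.
New steady-state plasma level = 22.8 / 2.7648 = 8.2 μg/mL (concentration scales inversely with clearance).

8.2 μg/mL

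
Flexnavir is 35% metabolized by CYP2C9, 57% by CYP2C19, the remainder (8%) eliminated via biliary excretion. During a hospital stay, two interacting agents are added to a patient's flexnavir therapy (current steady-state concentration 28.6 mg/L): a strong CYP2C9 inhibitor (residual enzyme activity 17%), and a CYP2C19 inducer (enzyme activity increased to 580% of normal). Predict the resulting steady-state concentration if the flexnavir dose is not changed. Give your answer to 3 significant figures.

8.30 mg/L

The CYP2C9 pathway (35% of clearance) falls to 0.17× activity: 0.35 × 0.17 = 0.0595.
The CYP2C19 pathway (57% of clearance) is boosted to 5.8× activity: 0.57 × 5.8 = 3.306.
The remaining 8% of clearance is unaffected.
New clearance relative to baseline: 0.0595 + 3.306 + 0.08 = 3.4455.
Dividing the baseline by the relative clearance: 28.6 / 3.4455 = 8.30 mg/L.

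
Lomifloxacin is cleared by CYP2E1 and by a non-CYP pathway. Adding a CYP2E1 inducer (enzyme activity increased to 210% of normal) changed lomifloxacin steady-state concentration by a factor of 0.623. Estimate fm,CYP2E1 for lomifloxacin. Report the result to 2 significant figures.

0.55

Write x for the fraction cleared via CYP2E1. The observed steady-state concentration change means clearance rose to 1/0.623 = 1.605 of baseline.
Only the CYP2E1 route changed, so 1.605 = x·2.1 + (1 − x), giving x = 0.55.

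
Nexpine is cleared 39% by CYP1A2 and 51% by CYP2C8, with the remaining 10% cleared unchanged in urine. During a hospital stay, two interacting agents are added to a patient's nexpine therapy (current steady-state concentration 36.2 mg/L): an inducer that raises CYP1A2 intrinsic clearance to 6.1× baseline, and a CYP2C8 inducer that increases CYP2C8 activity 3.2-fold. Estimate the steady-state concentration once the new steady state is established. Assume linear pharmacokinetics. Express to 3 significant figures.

8.81 mg/L

CYP1A2: 0.39 × 6.1 = 2.379
CYP2C8: 0.51 × 3.2 = 1.632
Other: 0.1 (unchanged)
Relative clearance = 2.379 + 1.632 + 0.1 = 4.111.
Steady-state concentration ∝ 1/CL: new value = 36.2 / 4.111 = 8.81 mg/L.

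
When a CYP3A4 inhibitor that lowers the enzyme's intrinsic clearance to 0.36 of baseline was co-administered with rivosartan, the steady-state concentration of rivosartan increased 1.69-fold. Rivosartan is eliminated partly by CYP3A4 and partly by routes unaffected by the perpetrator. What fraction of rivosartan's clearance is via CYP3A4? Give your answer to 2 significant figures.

Let x = fm,CYP3A4. Because steady-state concentration ∝ 1/CL, relative clearance fell to 1/1.69 = 0.5917.
Setting x·0.36 + (1 − x) = 0.5917 and solving: x = (0.5917 − 1)/(0.36 − 1) = 0.64.

0.64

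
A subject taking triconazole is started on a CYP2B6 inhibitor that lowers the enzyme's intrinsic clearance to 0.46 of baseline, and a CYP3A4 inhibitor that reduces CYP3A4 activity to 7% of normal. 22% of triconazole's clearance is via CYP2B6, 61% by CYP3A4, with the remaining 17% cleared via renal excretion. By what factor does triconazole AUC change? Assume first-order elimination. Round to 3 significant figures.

The CYP2B6 pathway (22% of clearance) drops to 0.46× activity: 0.22 × 0.46 = 0.1012.
The CYP3A4 pathway (61% of clearance) falls to 0.07× activity: 0.61 × 0.07 = 0.0427.
The remaining 17% of clearance is unaffected.
Relative clearance = 0.1012 + 0.0427 + 0.17 = 0.3139.
AUC ∝ 1/CL: fold-change = 1 / 0.3139 = 3.19.

3.19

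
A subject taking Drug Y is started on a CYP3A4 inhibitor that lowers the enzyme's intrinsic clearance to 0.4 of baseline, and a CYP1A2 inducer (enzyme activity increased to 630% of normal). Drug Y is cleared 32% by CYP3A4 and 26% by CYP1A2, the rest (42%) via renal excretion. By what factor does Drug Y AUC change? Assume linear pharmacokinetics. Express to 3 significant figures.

0.457

CYP3A4: 0.32 × 0.4 = 0.128
CYP1A2: 0.26 × 6.3 = 1.638
Other: 0.42 (unchanged)
Relative clearance = 0.128 + 1.638 + 0.42 = 2.186.
Because AUC varies inversely with clearance, the combined effect is 1 / 2.186 = 0.457.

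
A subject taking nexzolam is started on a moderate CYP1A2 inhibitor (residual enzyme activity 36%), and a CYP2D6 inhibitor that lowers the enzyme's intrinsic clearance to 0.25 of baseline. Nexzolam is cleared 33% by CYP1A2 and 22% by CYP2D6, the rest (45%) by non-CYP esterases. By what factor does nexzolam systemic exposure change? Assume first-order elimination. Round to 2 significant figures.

1.6

The CYP1A2 pathway (33% of clearance) drops to 0.36× activity: 0.33 × 0.36 = 0.1188.
The CYP2D6 pathway (22% of clearance) is reduced to 0.25× activity: 0.22 × 0.25 = 0.055.
The remaining 45% of clearance is unaffected.
Relative clearance = 0.1188 + 0.055 + 0.45 = 0.6238.
Systemic exposure ∝ 1/CL: fold-change = 1 / 0.6238 = 1.6.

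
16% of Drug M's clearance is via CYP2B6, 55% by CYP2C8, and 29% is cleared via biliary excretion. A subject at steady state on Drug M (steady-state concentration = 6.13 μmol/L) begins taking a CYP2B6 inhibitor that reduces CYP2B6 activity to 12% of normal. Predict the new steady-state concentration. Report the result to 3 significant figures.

7.13 μmol/L

The CYP2B6 pathway (16% of clearance) is reduced to 0.12× activity: 0.16 × 0.12 = 0.0192.
CYP2C8 (55%) and the residual 29% are unaffected.
Relative clearance = 0.0192 + 0.55 + 0.29 = 0.8592.
New steady-state concentration = baseline ÷ relative clearance = 6.13 / 0.8592 = 7.13 μmol/L.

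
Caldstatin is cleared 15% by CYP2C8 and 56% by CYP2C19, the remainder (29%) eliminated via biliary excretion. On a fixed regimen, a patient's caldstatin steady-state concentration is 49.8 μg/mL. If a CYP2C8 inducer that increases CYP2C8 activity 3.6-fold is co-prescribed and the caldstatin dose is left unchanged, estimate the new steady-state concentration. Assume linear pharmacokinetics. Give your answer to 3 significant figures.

35.8 μg/mL

CYP2C8: 0.15 × 3.6 = 0.54
CYP2C19: 0.56 (unchanged)
Other: 0.29 (unchanged)
New clearance relative to baseline: 0.54 + 0.56 + 0.29 = 1.39.
Steady-state concentration ∝ 1/CL, so new value = 49.8 / 1.39 = 35.8 μg/mL.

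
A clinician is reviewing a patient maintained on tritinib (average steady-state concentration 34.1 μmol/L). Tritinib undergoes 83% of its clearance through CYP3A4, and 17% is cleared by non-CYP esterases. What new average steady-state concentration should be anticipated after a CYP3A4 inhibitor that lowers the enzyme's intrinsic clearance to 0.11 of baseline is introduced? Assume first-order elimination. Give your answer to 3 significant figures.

131 μmol/L

The CYP3A4 pathway (83% of clearance) falls to 0.11× activity: 0.83 × 0.11 = 0.0913.
The remaining 17% of clearance is unaffected.
CL_new/CL_old = 0.0913 + 0.17 = 0.2613.
New average steady-state concentration = baseline ÷ relative clearance = 34.1 / 0.2613 = 131 μmol/L.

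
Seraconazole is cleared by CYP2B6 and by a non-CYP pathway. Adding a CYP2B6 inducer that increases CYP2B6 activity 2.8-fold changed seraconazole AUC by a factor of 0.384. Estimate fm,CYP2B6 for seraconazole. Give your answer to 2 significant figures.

Let fm be the CYP2B6 fraction. New clearance relative to baseline = fm × 2.8 + (1 − fm).
AUC ratio = 1 / (new CL fraction), so new CL fraction = 1 / 0.384 = 2.604.
fm × 2.8 + 1 − fm = 2.604  ⇒  fm × (2.8 − 1) = 1.604  ⇒  fm = 0.89.

0.89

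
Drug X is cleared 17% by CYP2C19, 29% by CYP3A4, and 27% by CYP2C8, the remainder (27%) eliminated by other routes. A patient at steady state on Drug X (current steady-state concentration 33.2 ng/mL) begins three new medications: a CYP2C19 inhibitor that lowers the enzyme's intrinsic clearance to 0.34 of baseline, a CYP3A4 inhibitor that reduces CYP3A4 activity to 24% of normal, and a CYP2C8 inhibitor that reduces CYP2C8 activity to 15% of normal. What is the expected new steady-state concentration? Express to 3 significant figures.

75.8 ng/mL

The CYP2C19 pathway (17% of clearance) drops to 0.34× activity: 0.17 × 0.34 = 0.0578.
The CYP3A4 pathway (29% of clearance) falls to 0.24× activity: 0.29 × 0.24 = 0.0696.
The CYP2C8 pathway (27% of clearance) falls to 0.15× activity: 0.27 × 0.15 = 0.0405.
Non-CYP routes (27%) are unchanged.
Relative clearance = 0.0578 + 0.0696 + 0.0405 + 0.27 = 0.4379.
Steady-state concentration ∝ 1/CL: new value = 33.2 / 0.4379 = 75.8 ng/mL.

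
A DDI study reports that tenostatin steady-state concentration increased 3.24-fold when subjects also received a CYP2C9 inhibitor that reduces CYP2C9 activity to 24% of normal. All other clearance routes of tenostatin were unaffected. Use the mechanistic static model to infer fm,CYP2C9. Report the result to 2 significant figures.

Write x for the fraction cleared via CYP2C9. The observed steady-state concentration change means clearance fell to 1/3.24 = 0.3086 of baseline.
Only the CYP2C9 route changed, so 0.3086 = x·0.24 + (1 − x), giving x = 0.91.

0.91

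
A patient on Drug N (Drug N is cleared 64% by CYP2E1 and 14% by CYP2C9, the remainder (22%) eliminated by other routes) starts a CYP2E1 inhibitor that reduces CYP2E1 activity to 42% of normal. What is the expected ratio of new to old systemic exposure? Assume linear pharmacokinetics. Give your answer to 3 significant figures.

1.59

The CYP2E1 pathway (64% of clearance) falls to 0.42× activity: 0.64 × 0.42 = 0.2688.
CYP2C9 (14%) and the residual 22% are unaffected.
New clearance relative to baseline: 0.2688 + 0.14 + 0.22 = 0.6288.
Since systemic exposure ∝ 1/CL, the ratio is 1 / 0.6288 = 1.59.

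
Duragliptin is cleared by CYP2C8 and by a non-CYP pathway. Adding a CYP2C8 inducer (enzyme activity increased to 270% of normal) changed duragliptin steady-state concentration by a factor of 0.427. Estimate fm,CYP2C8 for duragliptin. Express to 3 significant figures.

Let fm be the CYP2C8 fraction. New clearance relative to baseline = fm × 2.7 + (1 − fm).
Steady-state concentration ratio = 1 / (new CL fraction), so new CL fraction = 1 / 0.427 = 2.342.
fm × 2.7 + 1 − fm = 2.342  ⇒  fm × (2.7 − 1) = 1.342  ⇒  fm = 0.789.

0.789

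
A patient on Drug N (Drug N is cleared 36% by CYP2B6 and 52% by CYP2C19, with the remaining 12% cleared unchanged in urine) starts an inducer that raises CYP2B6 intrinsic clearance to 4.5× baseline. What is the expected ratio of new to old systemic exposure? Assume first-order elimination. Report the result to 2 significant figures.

The CYP2B6 pathway (36% of clearance) is boosted to 4.5× activity: 0.36 × 4.5 = 1.62.
CYP2C19 (52%) and the residual 12% are unaffected.
Relative clearance = 1.62 + 0.52 + 0.12 = 2.26.
Systemic exposure is inversely proportional to clearance, so the fold-change is 1 / 2.26 = 0.44.

0.44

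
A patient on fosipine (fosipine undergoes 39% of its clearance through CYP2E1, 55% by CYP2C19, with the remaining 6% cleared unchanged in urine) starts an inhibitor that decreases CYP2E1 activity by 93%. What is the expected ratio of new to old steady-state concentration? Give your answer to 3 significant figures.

1.57

CYP2E1: 0.39 × 0.07 = 0.0273
CYP2C19: 0.55 (unchanged)
Other: 0.06 (unchanged)
Relative clearance = 0.0273 + 0.55 + 0.06 = 0.6373.
Steady-state concentration is inversely proportional to clearance, so the fold-change is 1 / 0.6373 = 1.57.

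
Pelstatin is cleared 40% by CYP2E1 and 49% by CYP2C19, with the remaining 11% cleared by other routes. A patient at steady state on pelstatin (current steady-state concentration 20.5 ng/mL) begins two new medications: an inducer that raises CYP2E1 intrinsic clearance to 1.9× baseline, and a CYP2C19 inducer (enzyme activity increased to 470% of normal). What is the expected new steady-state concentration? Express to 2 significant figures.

6.5 ng/mL

The CYP2E1 pathway (40% of clearance) rises to 1.9× activity: 0.4 × 1.9 = 0.76.
The CYP2C19 pathway (49% of clearance) rises to 4.7× activity: 0.49 × 4.7 = 2.303.
The remaining 11% of clearance is unaffected.
CL_new/CL_old = 0.76 + 2.303 + 0.11 = 3.173.
Dividing the baseline by the relative clearance: 20.5 / 3.173 = 6.5 ng/mL.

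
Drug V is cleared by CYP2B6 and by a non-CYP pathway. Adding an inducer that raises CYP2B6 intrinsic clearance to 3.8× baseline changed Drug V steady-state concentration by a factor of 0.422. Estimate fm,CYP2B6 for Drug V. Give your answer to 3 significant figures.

Call the CYP2B6 fraction fm. After the interaction, CL_new/CL_old = fm × 3.8 + (1 − fm).
Steady-state concentration ratio = 1 / (new CL fraction), so new CL fraction = 1 / 0.422 = 2.37.
fm × 3.8 + 1 − fm = 2.37  ⇒  fm × (3.8 − 1) = 1.37  ⇒  fm = 0.489.

0.489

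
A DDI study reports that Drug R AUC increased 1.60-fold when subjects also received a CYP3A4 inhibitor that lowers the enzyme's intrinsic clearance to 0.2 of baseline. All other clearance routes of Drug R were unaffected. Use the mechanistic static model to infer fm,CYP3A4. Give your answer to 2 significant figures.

Let x = fm,CYP3A4. Because AUC ∝ 1/CL, relative clearance fell to 1/1.60 = 0.625.
Setting x·0.2 + (1 − x) = 0.625 and solving: x = (0.625 − 1)/(0.2 − 1) = 0.47.

0.47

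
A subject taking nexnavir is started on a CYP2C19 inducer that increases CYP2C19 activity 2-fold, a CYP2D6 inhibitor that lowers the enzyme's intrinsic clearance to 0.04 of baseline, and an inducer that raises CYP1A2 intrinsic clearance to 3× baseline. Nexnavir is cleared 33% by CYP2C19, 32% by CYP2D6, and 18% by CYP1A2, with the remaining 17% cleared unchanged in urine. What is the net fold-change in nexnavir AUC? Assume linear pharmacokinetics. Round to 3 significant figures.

The CYP2C19 pathway (33% of clearance) rises to 2× activity: 0.33 × 2 = 0.66.
The CYP2D6 pathway (32% of clearance) drops to 0.04× activity: 0.32 × 0.04 = 0.0128.
The CYP1A2 pathway (18% of clearance) rises to 3× activity: 0.18 × 3 = 0.54.
The remaining 17% of clearance is unaffected.
Relative clearance = 0.66 + 0.0128 + 0.54 + 0.17 = 1.3828.
Because AUC varies inversely with clearance, the combined effect is 1 / 1.3828 = 0.723.

0.723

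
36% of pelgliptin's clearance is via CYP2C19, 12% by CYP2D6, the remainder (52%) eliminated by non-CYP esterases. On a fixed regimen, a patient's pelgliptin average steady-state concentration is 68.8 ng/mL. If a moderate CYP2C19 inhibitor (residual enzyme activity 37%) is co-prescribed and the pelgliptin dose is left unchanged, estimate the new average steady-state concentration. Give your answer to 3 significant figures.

CYP2C19: 0.36 × 0.37 = 0.1332
CYP2D6: 0.12 (unchanged)
Other: 0.52 (unchanged)
CL_new/CL_old = 0.1332 + 0.12 + 0.52 = 0.7732.
Average steady-state concentration ∝ 1/CL, so new value = 68.8 / 0.7732 = 89.0 ng/mL.

89.0 ng/mL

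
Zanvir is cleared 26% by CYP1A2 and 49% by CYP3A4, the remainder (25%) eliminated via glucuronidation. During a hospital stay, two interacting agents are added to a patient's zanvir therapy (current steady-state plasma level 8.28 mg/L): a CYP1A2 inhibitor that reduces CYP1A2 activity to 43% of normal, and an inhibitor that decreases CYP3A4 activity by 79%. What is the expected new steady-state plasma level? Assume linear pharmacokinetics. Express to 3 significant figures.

17.8 mg/L

The CYP1A2 pathway (26% of clearance) is reduced to 0.43× activity: 0.26 × 0.43 = 0.1118.
The CYP3A4 pathway (49% of clearance) falls to 0.21× activity: 0.49 × 0.21 = 0.1029.
The remaining 25% of clearance is unaffected.
Relative clearance = 0.1118 + 0.1029 + 0.25 = 0.4647.
New steady-state plasma level = 8.28 / 0.4647 = 17.8 mg/L (concentration scales inversely with clearance).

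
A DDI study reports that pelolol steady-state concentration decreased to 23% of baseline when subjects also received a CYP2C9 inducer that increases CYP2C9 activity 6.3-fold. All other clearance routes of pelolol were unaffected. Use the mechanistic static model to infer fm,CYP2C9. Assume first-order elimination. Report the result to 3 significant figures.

CL'/CL = 1 / 0.230 = 4.348
6.3·fm + (1 − fm) = 4.348
fm = (4.348 − 1) / (6.3 − 1) = 0.632

0.632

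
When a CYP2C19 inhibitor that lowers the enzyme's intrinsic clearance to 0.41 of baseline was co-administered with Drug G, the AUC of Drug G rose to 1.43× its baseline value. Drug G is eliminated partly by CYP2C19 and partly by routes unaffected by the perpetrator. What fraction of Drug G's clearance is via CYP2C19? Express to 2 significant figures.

0.51

CL'/CL = 1 / 1.43 = 0.6993
0.41·fm + (1 − fm) = 0.6993
fm = (0.6993 − 1) / (0.41 − 1) = 0.51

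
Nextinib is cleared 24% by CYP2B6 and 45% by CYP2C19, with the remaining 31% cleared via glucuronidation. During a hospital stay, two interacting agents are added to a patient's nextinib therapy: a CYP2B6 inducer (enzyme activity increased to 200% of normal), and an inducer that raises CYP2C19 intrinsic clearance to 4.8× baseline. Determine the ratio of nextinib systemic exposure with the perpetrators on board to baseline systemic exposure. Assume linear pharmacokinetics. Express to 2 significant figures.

The CYP2B6 pathway (24% of clearance) is boosted to 2× activity: 0.24 × 2 = 0.48.
The CYP2C19 pathway (45% of clearance) increases to 4.8× activity: 0.45 × 4.8 = 2.16.
Non-CYP routes (31%) are unchanged.
Relative clearance = 0.48 + 2.16 + 0.31 = 2.95.
Systemic exposure ∝ 1/CL: fold-change = 1 / 2.95 = 0.34.

0.34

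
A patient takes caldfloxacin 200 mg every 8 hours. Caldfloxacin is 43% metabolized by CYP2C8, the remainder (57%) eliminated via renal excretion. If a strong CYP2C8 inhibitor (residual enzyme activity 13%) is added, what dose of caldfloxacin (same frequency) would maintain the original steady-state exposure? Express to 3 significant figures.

The CYP2C8 pathway (43% of clearance) drops to 0.13× activity: 0.43 × 0.13 = 0.0559.
The remaining 57% of clearance is unaffected.
New clearance relative to baseline: 0.0559 + 0.57 = 0.6259.
Exposure is unchanged when dose changes in proportion to clearance. New dose = 200 mg × 0.6259 = 125 mg.

125 mg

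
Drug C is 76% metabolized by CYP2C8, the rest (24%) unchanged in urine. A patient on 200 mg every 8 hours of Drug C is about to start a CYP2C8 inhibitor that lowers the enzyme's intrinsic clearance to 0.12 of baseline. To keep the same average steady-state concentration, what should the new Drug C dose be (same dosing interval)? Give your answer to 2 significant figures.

The CYP2C8 pathway (76% of clearance) falls to 0.12× activity: 0.76 × 0.12 = 0.0912.
The remaining 24% of clearance is unaffected.
CL_new/CL_old = 0.0912 + 0.24 = 0.3312.
Exposure is unchanged when dose changes in proportion to clearance. New dose = 200 mg × 0.3312 = 66 mg.

66 mg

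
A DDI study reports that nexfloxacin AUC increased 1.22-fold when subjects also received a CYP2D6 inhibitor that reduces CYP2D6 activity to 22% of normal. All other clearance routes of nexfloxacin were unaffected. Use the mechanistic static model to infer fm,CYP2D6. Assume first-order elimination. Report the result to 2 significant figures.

CL'/CL = 1 / 1.22 = 0.8197
0.22·fm + (1 − fm) = 0.8197
fm = (0.8197 − 1) / (0.22 − 1) = 0.23

0.23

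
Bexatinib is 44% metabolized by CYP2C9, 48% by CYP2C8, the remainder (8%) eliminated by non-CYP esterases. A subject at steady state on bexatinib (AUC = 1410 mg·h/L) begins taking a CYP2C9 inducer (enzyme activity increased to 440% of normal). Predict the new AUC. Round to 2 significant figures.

CYP2C9: 0.44 × 4.4 = 1.936
CYP2C8: 0.48 (unchanged)
Other: 0.08 (unchanged)
CL_new/CL_old = 1.936 + 0.48 + 0.08 = 2.496.
With dosing unchanged, AUC scales as 1/CL: 1410 / 2.496 = 5.6 × 10² mg·h/L.

5.6 × 10² mg·h/L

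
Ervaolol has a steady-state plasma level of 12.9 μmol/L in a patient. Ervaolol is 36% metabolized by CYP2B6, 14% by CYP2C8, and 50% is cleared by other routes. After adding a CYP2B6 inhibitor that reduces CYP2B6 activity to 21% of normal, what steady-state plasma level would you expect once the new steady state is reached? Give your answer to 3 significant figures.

18.0 μmol/L

CYP2B6: 0.36 × 0.21 = 0.0756
CYP2C8: 0.14 (unchanged)
Other: 0.5 (unchanged)
Relative clearance = 0.0756 + 0.14 + 0.5 = 0.7156.
New steady-state plasma level = baseline ÷ relative clearance = 12.9 / 0.7156 = 18.0 μmol/L.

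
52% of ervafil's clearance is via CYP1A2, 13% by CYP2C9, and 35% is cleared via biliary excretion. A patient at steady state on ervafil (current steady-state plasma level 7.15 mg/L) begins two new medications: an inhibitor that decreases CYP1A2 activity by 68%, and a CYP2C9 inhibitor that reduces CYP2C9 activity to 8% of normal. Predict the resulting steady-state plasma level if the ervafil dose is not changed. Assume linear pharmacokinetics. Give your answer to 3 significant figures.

13.6 mg/L

The CYP1A2 pathway (52% of clearance) falls to 0.32× activity: 0.52 × 0.32 = 0.1664.
The CYP2C9 pathway (13% of clearance) drops to 0.08× activity: 0.13 × 0.08 = 0.0104.
The remaining 35% of clearance is unaffected.
New clearance relative to baseline: 0.1664 + 0.0104 + 0.35 = 0.5268.
Steady-state plasma level ∝ 1/CL: new value = 7.15 / 0.5268 = 13.6 mg/L.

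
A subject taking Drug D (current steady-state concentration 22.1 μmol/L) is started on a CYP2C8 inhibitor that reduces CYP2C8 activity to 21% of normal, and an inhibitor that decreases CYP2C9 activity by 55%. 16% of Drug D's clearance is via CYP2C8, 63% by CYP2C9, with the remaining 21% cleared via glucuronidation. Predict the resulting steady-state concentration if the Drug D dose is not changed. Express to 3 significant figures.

CYP2C8: 0.16 × 0.21 = 0.0336
CYP2C9: 0.63 × 0.45 = 0.2835
Other: 0.21 (unchanged)
Relative clearance = 0.0336 + 0.2835 + 0.21 = 0.5271.
Steady-state concentration ∝ 1/CL: new value = 22.1 / 0.5271 = 41.9 μmol/L.

41.9 μmol/L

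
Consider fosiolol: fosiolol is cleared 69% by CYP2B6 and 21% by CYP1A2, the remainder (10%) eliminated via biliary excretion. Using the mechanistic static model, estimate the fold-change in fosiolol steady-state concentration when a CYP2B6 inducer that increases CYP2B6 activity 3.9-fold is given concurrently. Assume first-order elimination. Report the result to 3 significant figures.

CYP2B6: 0.69 × 3.9 = 2.691
CYP1A2: 0.21 (unchanged)
Other: 0.1 (unchanged)
New clearance relative to baseline: 2.691 + 0.21 + 0.1 = 3.001.
Since steady-state concentration ∝ 1/CL, the ratio is 1 / 3.001 = 0.333.

0.333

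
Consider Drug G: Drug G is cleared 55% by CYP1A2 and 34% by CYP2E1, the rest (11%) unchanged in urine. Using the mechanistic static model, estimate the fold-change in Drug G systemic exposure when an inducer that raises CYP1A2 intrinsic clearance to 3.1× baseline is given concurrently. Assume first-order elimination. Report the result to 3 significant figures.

CYP1A2: 0.55 × 3.1 = 1.705
CYP2E1: 0.34 (unchanged)
Other: 0.11 (unchanged)
CL_new/CL_old = 1.705 + 0.34 + 0.11 = 2.155.
Systemic exposure ratio = CL_old/CL_new = 1 / 2.155 = 0.464.

0.464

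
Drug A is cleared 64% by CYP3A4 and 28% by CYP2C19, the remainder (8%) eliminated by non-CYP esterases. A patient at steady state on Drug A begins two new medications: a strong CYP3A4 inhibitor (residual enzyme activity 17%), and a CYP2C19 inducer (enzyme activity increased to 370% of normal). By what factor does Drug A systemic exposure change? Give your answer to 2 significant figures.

The CYP3A4 pathway (64% of clearance) falls to 0.17× activity: 0.64 × 0.17 = 0.1088.
The CYP2C19 pathway (28% of clearance) rises to 3.7× activity: 0.28 × 3.7 = 1.036.
Non-CYP routes (8%) are unchanged.
New clearance relative to baseline: 0.1088 + 1.036 + 0.08 = 1.2248.
Systemic exposure ∝ 1/CL: fold-change = 1 / 1.2248 = 0.82.

0.82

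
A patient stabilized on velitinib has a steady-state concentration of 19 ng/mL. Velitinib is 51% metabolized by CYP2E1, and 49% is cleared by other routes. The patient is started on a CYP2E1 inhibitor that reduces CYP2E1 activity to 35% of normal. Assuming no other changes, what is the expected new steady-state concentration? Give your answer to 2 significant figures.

28 ng/mL

The CYP2E1 pathway (51% of clearance) is reduced to 0.35× activity: 0.51 × 0.35 = 0.1785.
Non-CYP routes (49%) are unchanged.
Relative clearance = 0.1785 + 0.49 = 0.6685.
New steady-state concentration = baseline ÷ relative clearance = 19 / 0.6685 = 28 ng/mL.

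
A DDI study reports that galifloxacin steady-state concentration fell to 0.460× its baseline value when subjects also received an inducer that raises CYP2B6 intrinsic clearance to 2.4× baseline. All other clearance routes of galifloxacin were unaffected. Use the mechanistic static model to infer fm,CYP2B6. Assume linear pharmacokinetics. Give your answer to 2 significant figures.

0.84

Let fm be the CYP2B6 fraction. New clearance relative to baseline = fm × 2.4 + (1 − fm).
Steady-state concentration ratio = 1 / (new CL fraction), so new CL fraction = 1 / 0.460 = 2.174.
fm × 2.4 + 1 − fm = 2.174  ⇒  fm × (2.4 − 1) = 1.174  ⇒  fm = 0.84.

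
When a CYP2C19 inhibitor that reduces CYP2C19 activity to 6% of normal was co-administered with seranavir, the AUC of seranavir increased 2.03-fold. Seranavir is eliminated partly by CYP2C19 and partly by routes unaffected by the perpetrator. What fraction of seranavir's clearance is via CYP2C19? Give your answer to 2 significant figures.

0.54

CL'/CL = 1 / 2.03 = 0.4926
0.06·fm + (1 − fm) = 0.4926
fm = (0.4926 − 1) / (0.06 − 1) = 0.54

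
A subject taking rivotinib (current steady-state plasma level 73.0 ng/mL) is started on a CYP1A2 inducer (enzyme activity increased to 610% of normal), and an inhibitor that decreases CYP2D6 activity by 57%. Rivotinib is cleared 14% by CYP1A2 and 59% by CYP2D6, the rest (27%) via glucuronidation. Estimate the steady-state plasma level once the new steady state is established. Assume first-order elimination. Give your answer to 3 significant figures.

53.0 ng/mL

The CYP1A2 pathway (14% of clearance) rises to 6.1× activity: 0.14 × 6.1 = 0.854.
The CYP2D6 pathway (59% of clearance) drops to 0.43× activity: 0.59 × 0.43 = 0.2537.
Non-CYP routes (27%) are unchanged.
CL_new/CL_old = 0.854 + 0.2537 + 0.27 = 1.3777.
Dividing the baseline by the relative clearance: 73.0 / 1.3777 = 53.0 ng/mL.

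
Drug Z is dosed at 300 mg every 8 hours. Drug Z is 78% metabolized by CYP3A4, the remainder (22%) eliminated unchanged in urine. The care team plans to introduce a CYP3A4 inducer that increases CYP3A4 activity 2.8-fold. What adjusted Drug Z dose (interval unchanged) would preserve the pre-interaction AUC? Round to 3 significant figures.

721 mg

CYP3A4: 0.78 × 2.8 = 2.184
Other: 0.22 (unchanged)
New clearance relative to baseline: 2.184 + 0.22 = 2.404.
Css,avg = (dose rate)/CL, so holding Css fixed requires dose ∝ CL: 300 × 2.404 = 721 mg.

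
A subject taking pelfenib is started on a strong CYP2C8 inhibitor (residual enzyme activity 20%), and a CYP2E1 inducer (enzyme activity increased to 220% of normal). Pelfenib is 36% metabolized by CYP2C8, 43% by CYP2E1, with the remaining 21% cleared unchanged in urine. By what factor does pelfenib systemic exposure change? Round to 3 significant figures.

CYP2C8: 0.36 × 0.2 = 0.072
CYP2E1: 0.43 × 2.2 = 0.946
Other: 0.21 (unchanged)
Relative clearance = 0.072 + 0.946 + 0.21 = 1.228.
Because systemic exposure varies inversely with clearance, the combined effect is 1 / 1.228 = 0.814.

0.814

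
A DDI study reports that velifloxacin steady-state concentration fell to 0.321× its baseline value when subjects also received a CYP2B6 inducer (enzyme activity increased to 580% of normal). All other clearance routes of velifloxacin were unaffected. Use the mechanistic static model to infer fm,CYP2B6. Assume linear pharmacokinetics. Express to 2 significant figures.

0.44

Let fm be the CYP2B6 fraction. New clearance relative to baseline = fm × 5.8 + (1 − fm).
Steady-state concentration ratio = 1 / (new CL fraction), so new CL fraction = 1 / 0.321 = 3.115.
fm × 5.8 + 1 − fm = 3.115  ⇒  fm × (5.8 − 1) = 2.115  ⇒  fm = 0.44.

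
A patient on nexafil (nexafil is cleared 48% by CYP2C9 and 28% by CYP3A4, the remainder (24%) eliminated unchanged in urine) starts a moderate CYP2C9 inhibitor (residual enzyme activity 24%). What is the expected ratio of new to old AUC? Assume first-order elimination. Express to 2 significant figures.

The CYP2C9 pathway (48% of clearance) drops to 0.24× activity: 0.48 × 0.24 = 0.1152.
CYP3A4 (28%) and the residual 24% are unaffected.
Relative clearance = 0.1152 + 0.28 + 0.24 = 0.6352.
Since AUC ∝ 1/CL, the ratio is 1 / 0.6352 = 1.6.

1.6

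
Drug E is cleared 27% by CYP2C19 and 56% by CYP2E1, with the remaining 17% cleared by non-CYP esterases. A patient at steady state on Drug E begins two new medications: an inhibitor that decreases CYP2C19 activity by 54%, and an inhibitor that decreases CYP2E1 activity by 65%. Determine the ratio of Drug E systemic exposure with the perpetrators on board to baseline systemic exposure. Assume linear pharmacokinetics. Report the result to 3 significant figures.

2.04

CYP2C19: 0.27 × 0.46 = 0.1242
CYP2E1: 0.56 × 0.35 = 0.196
Other: 0.17 (unchanged)
New clearance relative to baseline: 0.1242 + 0.196 + 0.17 = 0.4902.
Because systemic exposure varies inversely with clearance, the combined effect is 1 / 0.4902 = 2.04.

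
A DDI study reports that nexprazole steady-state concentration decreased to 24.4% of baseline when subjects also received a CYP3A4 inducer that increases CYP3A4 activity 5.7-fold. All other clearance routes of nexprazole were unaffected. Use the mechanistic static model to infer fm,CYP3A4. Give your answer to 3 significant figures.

CL'/CL = 1 / 0.244 = 4.098
5.7·fm + (1 − fm) = 4.098
fm = (4.098 − 1) / (5.7 − 1) = 0.659

0.659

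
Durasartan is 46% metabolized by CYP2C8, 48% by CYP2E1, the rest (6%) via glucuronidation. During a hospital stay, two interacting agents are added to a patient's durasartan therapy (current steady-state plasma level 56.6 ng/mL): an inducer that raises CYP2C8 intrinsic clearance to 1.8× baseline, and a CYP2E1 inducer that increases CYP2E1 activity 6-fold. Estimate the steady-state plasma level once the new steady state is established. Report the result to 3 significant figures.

15.0 ng/mL

The CYP2C8 pathway (46% of clearance) is boosted to 1.8× activity: 0.46 × 1.8 = 0.828.
The CYP2E1 pathway (48% of clearance) increases to 6× activity: 0.48 × 6 = 2.88.
The remaining 6% of clearance is unaffected.
New clearance relative to baseline: 0.828 + 2.88 + 0.06 = 3.768.
Steady-state plasma level ∝ 1/CL: new value = 56.6 / 3.768 = 15.0 ng/mL.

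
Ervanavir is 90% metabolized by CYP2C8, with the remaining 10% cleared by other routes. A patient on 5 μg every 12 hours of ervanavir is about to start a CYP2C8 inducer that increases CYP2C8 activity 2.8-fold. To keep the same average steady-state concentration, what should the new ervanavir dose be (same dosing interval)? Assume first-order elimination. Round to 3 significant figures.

CYP2C8: 0.9 × 2.8 = 2.52
Other: 0.1 (unchanged)
Relative clearance = 2.52 + 0.1 = 2.62.
To maintain the same steady-state level, dose must scale with clearance: new dose = 5 × 2.62 = 13.1 μg.

13.1 μg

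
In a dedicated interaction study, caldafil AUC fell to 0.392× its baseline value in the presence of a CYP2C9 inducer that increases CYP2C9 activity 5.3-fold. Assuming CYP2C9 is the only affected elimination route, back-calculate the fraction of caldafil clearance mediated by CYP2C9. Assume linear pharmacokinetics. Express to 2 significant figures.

CL'/CL = 1 / 0.392 = 2.551
5.3·fm + (1 − fm) = 2.551
fm = (2.551 − 1) / (5.3 − 1) = 0.36

0.36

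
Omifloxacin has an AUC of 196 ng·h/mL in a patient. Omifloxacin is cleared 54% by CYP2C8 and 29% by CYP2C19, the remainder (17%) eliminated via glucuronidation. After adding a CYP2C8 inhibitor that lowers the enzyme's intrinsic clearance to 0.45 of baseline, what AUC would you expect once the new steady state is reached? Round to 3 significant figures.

CYP2C8: 0.54 × 0.45 = 0.243
CYP2C19: 0.29 (unchanged)
Other: 0.17 (unchanged)
CL_new/CL_old = 0.243 + 0.29 + 0.17 = 0.703.
AUC ∝ 1/CL, so new value = 196 / 0.703 = 279 ng·h/mL.

279 ng·h/mL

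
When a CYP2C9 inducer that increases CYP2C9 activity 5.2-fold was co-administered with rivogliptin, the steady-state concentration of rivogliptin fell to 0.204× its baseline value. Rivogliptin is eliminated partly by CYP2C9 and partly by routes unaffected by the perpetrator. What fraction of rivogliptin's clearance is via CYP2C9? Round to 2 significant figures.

0.93

CL'/CL = 1 / 0.204 = 4.902
5.2·fm + (1 − fm) = 4.902
fm = (4.902 − 1) / (5.2 − 1) = 0.93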